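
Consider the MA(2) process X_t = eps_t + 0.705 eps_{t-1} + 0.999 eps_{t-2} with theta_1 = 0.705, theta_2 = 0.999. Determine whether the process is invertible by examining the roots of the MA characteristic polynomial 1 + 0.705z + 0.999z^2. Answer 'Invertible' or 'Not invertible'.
\text{Invertible}

The MA(q) characteristic polynomial is P(z) = 1 + 0.705z + 0.999z^2.
Invertibility requires all roots to lie outside the unit circle, i.e. |z| > 1 for every root.
Set 1 + (0.705) z + (0.999) z^2 = 0, i.e. a z^2 + b z + c = 0 with a = 0.999, b = 0.705, c = 1.
Discriminant D = b^2 - 4ac = (0.705)^2 - 4*(0.999)*1 = 0.497025 - (3.996) = -3.498975.
D < 0, so the roots are the complex-conjugate pair z = (-b +/- i sqrt(-D)) / (2a) = -0.3529 +/- 0.9362i.
For a conjugate pair |z|^2 = z * conj(z) = (product of roots) = c/a = 1/(0.999) = 1.001001, so |z| = sqrt(1.001001) = 1.0005 for both roots.
Moduli of all roots: 1.0005, 1.0005.
All moduli strictly greater than 1? Yes.
Verdict: Invertible.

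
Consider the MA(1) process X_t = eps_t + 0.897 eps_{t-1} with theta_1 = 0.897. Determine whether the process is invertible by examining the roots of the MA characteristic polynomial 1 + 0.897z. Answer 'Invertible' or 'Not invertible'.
\text{Invertible}

The MA(q) characteristic polynomial is P(z) = 1 + 0.897z.
Invertibility requires all roots to lie outside the unit circle, i.e. |z| > 1 for every root.
This is linear in z: 1 + (0.897) z = 0  =>  z = -1/(0.897) = -1.114827,  |z| = 1.114827.
Moduli of all roots: 1.1148.
All moduli strictly greater than 1? Yes.
Verdict: Invertible.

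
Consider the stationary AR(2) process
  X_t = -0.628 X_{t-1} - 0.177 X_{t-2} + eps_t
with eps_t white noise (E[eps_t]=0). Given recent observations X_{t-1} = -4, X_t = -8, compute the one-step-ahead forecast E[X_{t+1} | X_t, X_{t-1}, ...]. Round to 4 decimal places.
E[X_{t+1} \mid \mathcal F_t] = 5.7320

For an AR(p) model X_t = c + sum_i phi_i X_{t-i} + eps_t, the
one-step-ahead conditional mean is
  E[X_{t+1} | X_t, ...] = c + sum_i phi_i X_{t+1-i}.
Substitute known values:
  E[X_{t+1} | ...] = (-0.628) * (-8) + (-0.177) * (-4)
                   = 5.7320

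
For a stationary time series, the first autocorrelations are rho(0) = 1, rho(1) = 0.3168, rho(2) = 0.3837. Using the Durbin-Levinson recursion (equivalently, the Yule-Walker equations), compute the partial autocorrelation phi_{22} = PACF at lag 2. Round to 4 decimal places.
\phi_{22} = 0.3149

The PACF at lag k is phi_{kk}, the last component of the solution
to the Yule-Walker system G_k phi = r_k where
  (G_k)_{ij} = rho(|i - j|), (r_k)_i = rho(i), i,j = 1..k.
Equivalently, Durbin-Levinson gives phi_{kk} iteratively:
  phi_{11} = rho(1)
  phi_{kk} = [rho(k) - sum_{j=1..k-1} phi_{k-1,j} rho(k-j)]
            / [1 - sum_{j=1..k-1} phi_{k-1,j} rho(j)],
  phi_{k,j} = phi_{k-1,j} - phi_{kk} phi_{k-1,k-j},  j = 1..k-1.
Step k = 1:
  phi_11 = rho(1) = 0.3168.
Step k = 2:
  phi_22 = [rho(2) - phi_11 rho(1)] / [1 - phi_11 rho(1)] = [0.3837 - (0.3168)(0.3168)] / [1 - (0.3168)(0.3168)]
         = 0.28333776 / 0.89963776 = 0.3149.
Therefore phi_{22} = 0.3149.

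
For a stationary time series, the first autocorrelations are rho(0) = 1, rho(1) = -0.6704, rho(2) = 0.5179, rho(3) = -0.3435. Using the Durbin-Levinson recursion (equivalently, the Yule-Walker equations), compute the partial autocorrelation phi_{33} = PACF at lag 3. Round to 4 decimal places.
\phi_{33} = 0.0810

The PACF at lag k is phi_{kk}, the last component of the solution
to the Yule-Walker system G_k phi = r_k where
  (G_k)_{ij} = rho(|i - j|), (r_k)_i = rho(i), i,j = 1..k.
Equivalently, Durbin-Levinson gives phi_{kk} iteratively:
  phi_{11} = rho(1)
  phi_{kk} = [rho(k) - sum_{j=1..k-1} phi_{k-1,j} rho(k-j)]
            / [1 - sum_{j=1..k-1} phi_{k-1,j} rho(j)],
  phi_{k,j} = phi_{k-1,j} - phi_{kk} phi_{k-1,k-j},  j = 1..k-1.
Step k = 1:
  phi_11 = rho(1) = -0.6704.
Step k = 2:
  phi_22 = [rho(2) - phi_11 rho(1)] / [1 - phi_11 rho(1)] = [0.5179 - (-0.6704)(-0.6704)] / [1 - (-0.6704)(-0.6704)]
         = 0.06846384 / 0.55056384 = 0.124352.
  Update: phi_21 = phi_11 - phi_22 phi_11 = -0.6704 - (0.124352)(-0.6704) = -0.587034.
Step k = 3:
  phi_33 = [rho(3) - phi_21 rho(2) - phi_22 rho(1)] / [1 - phi_21 rho(1) - phi_22 rho(2)]
    numerator   = -0.3435 - (-0.587034)(0.5179) - (0.124352)(-0.6704) = 0.04389078
    denominator = 1 - (-0.587034)(-0.6704) - (0.124352)(0.5179) = 0.54205021
  phi_33 = 0.04389078 / 0.54205021 = 0.081.
Therefore phi_{33} = 0.0810.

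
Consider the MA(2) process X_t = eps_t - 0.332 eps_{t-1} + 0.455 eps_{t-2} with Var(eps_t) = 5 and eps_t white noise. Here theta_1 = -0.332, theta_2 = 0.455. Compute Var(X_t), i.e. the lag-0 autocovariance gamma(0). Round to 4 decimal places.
\gamma(0) = 6.5862

For an MA(q) process X_t = eps_t + sum_i theta_i eps_{t-i} with
Var(eps_t) = sigma^2, the variance is
  gamma(0) = sigma^2 * (1 + sum_i theta_i^2).
  sum_i theta_i^2 = (-0.332)^2 + (0.455)^2 = 0.110224 + 0.207025 = 0.317249.
  gamma(0) = 5 * (1 + 0.317249) = 5 * 1.317249 = 6.586245, which rounds to 6.5862.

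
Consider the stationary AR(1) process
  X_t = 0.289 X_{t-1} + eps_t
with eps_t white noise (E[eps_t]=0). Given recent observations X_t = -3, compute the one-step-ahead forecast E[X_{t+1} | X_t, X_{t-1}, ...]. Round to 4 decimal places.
E[X_{t+1} \mid \mathcal F_t] = -0.8670

For an AR(p) model X_t = c + sum_i phi_i X_{t-i} + eps_t, the
one-step-ahead conditional mean is
  E[X_{t+1} | X_t, ...] = c + sum_i phi_i X_{t+1-i}.
Substitute known values:
  E[X_{t+1} | ...] = (0.289) * (-3)
                   = -0.8670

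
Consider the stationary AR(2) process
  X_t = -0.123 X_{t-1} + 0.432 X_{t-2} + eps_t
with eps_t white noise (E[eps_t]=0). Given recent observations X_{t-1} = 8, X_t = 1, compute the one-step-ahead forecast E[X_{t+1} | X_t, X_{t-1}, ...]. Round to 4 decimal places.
E[X_{t+1} \mid \mathcal F_t] = 3.3330

For an AR(p) model X_t = c + sum_i phi_i X_{t-i} + eps_t, the
one-step-ahead conditional mean is
  E[X_{t+1} | X_t, ...] = c + sum_i phi_i X_{t+1-i}.
Substitute known values:
  E[X_{t+1} | ...] = (-0.123) * (1) + (0.432) * (8)
                   = 3.3330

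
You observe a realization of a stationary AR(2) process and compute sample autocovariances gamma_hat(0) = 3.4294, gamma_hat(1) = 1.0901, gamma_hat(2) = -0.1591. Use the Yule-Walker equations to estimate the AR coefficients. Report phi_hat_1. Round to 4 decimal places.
\hat\phi_{1} = 0.3700

The Yule-Walker equations for an AR(p) process read, in matrix form,
  Gamma_p phi = r_p,   with   (Gamma_p)_{ij} = gamma(|i - j|),
                       (r_p)_i = gamma(i),   i,j = 1..p.
Substitute the sample gammas (Toeplitz matrix and right-hand side of size 2):
  Gamma_p = [[3.4294, 1.0901], [1.0901, 3.4294]]
  r_p     = [1.0901, -0.1591]
Written out:
  3.4294 phi_1 + 1.0901 phi_2 = 1.0901
  1.0901 phi_1 + 3.4294 phi_2 = -0.1591
Solve by Cramer's rule:
  det = gamma(0)^2 - gamma(1)^2 = (3.4294)^2 - (1.0901)^2 = 11.76078436 - 1.18831801 = 10.57246635
  phi_hat_1 = [gamma(1) gamma(0) - gamma(1) gamma(2)] / det = [(1.0901)(3.4294) - (1.0901)(-0.1591)] / 10.57246635 = 3.91182385 / 10.57246635 = 0.37
  phi_hat_2 = [gamma(0) gamma(2) - gamma(1)^2] / det = [(3.4294)(-0.1591) - (1.0901)^2] / 10.57246635 = -1.73393555 / 10.57246635 = -0.164
So phi_hat = [0.3700, -0.1640].
Therefore phi_hat_1 = 0.3700.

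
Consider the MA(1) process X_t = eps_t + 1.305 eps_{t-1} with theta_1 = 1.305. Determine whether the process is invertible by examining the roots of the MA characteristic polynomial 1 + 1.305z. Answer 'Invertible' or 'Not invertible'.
\text{Not invertible}

The MA(q) characteristic polynomial is P(z) = 1 + 1.305z.
Invertibility requires all roots to lie outside the unit circle, i.e. |z| > 1 for every root.
This is linear in z: 1 + (1.305) z = 0  =>  z = -1/(1.305) = -0.766284,  |z| = 0.766284.
Moduli of all roots: 0.7663.
All moduli strictly greater than 1? No.
Verdict: Not invertible.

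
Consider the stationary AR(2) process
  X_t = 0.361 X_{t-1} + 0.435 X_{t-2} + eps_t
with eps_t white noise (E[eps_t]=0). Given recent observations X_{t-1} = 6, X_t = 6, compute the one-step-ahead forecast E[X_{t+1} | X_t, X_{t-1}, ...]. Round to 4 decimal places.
E[X_{t+1} \mid \mathcal F_t] = 4.7760

For an AR(p) model X_t = c + sum_i phi_i X_{t-i} + eps_t, the
one-step-ahead conditional mean is
  E[X_{t+1} | X_t, ...] = c + sum_i phi_i X_{t+1-i}.
Substitute known values:
  E[X_{t+1} | ...] = (0.361) * (6) + (0.435) * (6)
                   = 4.7760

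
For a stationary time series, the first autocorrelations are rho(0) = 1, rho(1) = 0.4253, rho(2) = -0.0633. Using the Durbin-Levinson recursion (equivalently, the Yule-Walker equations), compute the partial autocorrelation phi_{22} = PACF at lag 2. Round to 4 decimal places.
\phi_{22} = -0.2981

The PACF at lag k is phi_{kk}, the last component of the solution
to the Yule-Walker system G_k phi = r_k where
  (G_k)_{ij} = rho(|i - j|), (r_k)_i = rho(i), i,j = 1..k.
Equivalently, Durbin-Levinson gives phi_{kk} iteratively:
  phi_{11} = rho(1)
  phi_{kk} = [rho(k) - sum_{j=1..k-1} phi_{k-1,j} rho(k-j)]
            / [1 - sum_{j=1..k-1} phi_{k-1,j} rho(j)],
  phi_{k,j} = phi_{k-1,j} - phi_{kk} phi_{k-1,k-j},  j = 1..k-1.
Step k = 1:
  phi_11 = rho(1) = 0.4253.
Step k = 2:
  phi_22 = [rho(2) - phi_11 rho(1)] / [1 - phi_11 rho(1)] = [-0.0633 - (0.4253)(0.4253)] / [1 - (0.4253)(0.4253)]
         = -0.24418009 / 0.81911991 = -0.2981.
Therefore phi_{22} = -0.2981.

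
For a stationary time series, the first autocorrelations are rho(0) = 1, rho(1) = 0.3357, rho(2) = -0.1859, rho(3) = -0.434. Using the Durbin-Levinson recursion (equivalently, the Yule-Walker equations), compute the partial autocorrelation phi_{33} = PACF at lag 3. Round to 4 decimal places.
\phi_{33} = -0.3020

The PACF at lag k is phi_{kk}, the last component of the solution
to the Yule-Walker system G_k phi = r_k where
  (G_k)_{ij} = rho(|i - j|), (r_k)_i = rho(i), i,j = 1..k.
Equivalently, Durbin-Levinson gives phi_{kk} iteratively:
  phi_{11} = rho(1)
  phi_{kk} = [rho(k) - sum_{j=1..k-1} phi_{k-1,j} rho(k-j)]
            / [1 - sum_{j=1..k-1} phi_{k-1,j} rho(j)],
  phi_{k,j} = phi_{k-1,j} - phi_{kk} phi_{k-1,k-j},  j = 1..k-1.
Step k = 1:
  phi_11 = rho(1) = 0.3357.
Step k = 2:
  phi_22 = [rho(2) - phi_11 rho(1)] / [1 - phi_11 rho(1)] = [-0.1859 - (0.3357)(0.3357)] / [1 - (0.3357)(0.3357)]
         = -0.29859449 / 0.88730551 = -0.336518.
  Update: phi_21 = phi_11 - phi_22 phi_11 = 0.3357 - (-0.336518)(0.3357) = 0.448669.
Step k = 3:
  phi_33 = [rho(3) - phi_21 rho(2) - phi_22 rho(1)] / [1 - phi_21 rho(1) - phi_22 rho(2)]
    numerator   = -0.434 - (0.448669)(-0.1859) - (-0.336518)(0.3357) = -0.23762323
    denominator = 1 - (0.448669)(0.3357) - (-0.336518)(-0.1859) = 0.78682302
  phi_33 = -0.23762323 / 0.78682302 = -0.302.
Therefore phi_{33} = -0.3020.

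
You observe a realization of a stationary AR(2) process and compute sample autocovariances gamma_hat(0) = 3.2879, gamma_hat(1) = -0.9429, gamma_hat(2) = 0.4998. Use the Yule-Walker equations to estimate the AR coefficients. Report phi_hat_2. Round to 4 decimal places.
\hat\phi_{2} = 0.0760

The Yule-Walker equations for an AR(p) process read, in matrix form,
  Gamma_p phi = r_p,   with   (Gamma_p)_{ij} = gamma(|i - j|),
                       (r_p)_i = gamma(i),   i,j = 1..p.
Substitute the sample gammas (Toeplitz matrix and right-hand side of size 2):
  Gamma_p = [[3.2879, -0.9429], [-0.9429, 3.2879]]
  r_p     = [-0.9429, 0.4998]
Written out:
  3.2879 phi_1 - 0.9429 phi_2 = -0.9429
  -0.9429 phi_1 + 3.2879 phi_2 = 0.4998
Solve by Cramer's rule:
  det = gamma(0)^2 - gamma(1)^2 = (3.2879)^2 - (-0.9429)^2 = 10.81028641 - 0.88906041 = 9.921226
  phi_hat_1 = [gamma(1) gamma(0) - gamma(1) gamma(2)] / det = [(-0.9429)(3.2879) - (-0.9429)(0.4998)] / 9.921226 = -2.62889949 / 9.921226 = -0.265
  phi_hat_2 = [gamma(0) gamma(2) - gamma(1)^2] / det = [(3.2879)(0.4998) - (-0.9429)^2] / 9.921226 = 0.75423201 / 9.921226 = 0.076
So phi_hat = [-0.2650, 0.0760].
Therefore phi_hat_2 = 0.0760.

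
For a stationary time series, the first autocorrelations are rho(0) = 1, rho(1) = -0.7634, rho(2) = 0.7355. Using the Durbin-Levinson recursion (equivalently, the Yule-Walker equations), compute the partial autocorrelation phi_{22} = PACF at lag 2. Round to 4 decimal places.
\phi_{22} = 0.3660

The PACF at lag k is phi_{kk}, the last component of the solution
to the Yule-Walker system G_k phi = r_k where
  (G_k)_{ij} = rho(|i - j|), (r_k)_i = rho(i), i,j = 1..k.
Equivalently, Durbin-Levinson gives phi_{kk} iteratively:
  phi_{11} = rho(1)
  phi_{kk} = [rho(k) - sum_{j=1..k-1} phi_{k-1,j} rho(k-j)]
            / [1 - sum_{j=1..k-1} phi_{k-1,j} rho(j)],
  phi_{k,j} = phi_{k-1,j} - phi_{kk} phi_{k-1,k-j},  j = 1..k-1.
Step k = 1:
  phi_11 = rho(1) = -0.7634.
Step k = 2:
  phi_22 = [rho(2) - phi_11 rho(1)] / [1 - phi_11 rho(1)] = [0.7355 - (-0.7634)(-0.7634)] / [1 - (-0.7634)(-0.7634)]
         = 0.15272044 / 0.41722044 = 0.366.
Therefore phi_{22} = 0.3660.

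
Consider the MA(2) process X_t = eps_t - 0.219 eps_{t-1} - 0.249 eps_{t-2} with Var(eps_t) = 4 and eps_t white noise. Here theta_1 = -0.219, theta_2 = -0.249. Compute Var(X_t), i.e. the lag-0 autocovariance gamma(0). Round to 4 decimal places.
\gamma(0) = 4.4398

For an MA(q) process X_t = eps_t + sum_i theta_i eps_{t-i} with
Var(eps_t) = sigma^2, the variance is
  gamma(0) = sigma^2 * (1 + sum_i theta_i^2).
  sum_i theta_i^2 = (-0.219)^2 + (-0.249)^2 = 0.047961 + 0.062001 = 0.109962.
  gamma(0) = 4 * (1 + 0.109962) = 4 * 1.109962 = 4.439848, which rounds to 4.4398.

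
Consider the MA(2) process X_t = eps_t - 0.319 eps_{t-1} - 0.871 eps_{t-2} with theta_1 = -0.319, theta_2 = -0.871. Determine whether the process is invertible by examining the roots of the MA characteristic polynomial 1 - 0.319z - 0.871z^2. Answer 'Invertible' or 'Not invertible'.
\text{Not invertible}

The MA(q) characteristic polynomial is P(z) = 1 - 0.319z - 0.871z^2.
Invertibility requires all roots to lie outside the unit circle, i.e. |z| > 1 for every root.
Set 1 + (-0.319) z + (-0.871) z^2 = 0, i.e. a z^2 + b z + c = 0 with a = -0.871, b = -0.319, c = 1.
Discriminant D = b^2 - 4ac = (-0.319)^2 - 4*(-0.871)*1 = 0.101761 - (-3.484) = 3.585761.
D >= 0, so the roots are real: z = (-b +/- sqrt(D)) / (2a) = (0.319 +/- 1.893611) / (-1.742).
  z_1 = (0.319 + 1.893611) / (-1.742) = -1.2702,   |z_1| = 1.2702.
  z_2 = (0.319 - 1.893611) / (-1.742) = 0.9039,   |z_2| = 0.9039.
Moduli of all roots: 1.2702, 0.9039.
All moduli strictly greater than 1? No.
Verdict: Not invertible.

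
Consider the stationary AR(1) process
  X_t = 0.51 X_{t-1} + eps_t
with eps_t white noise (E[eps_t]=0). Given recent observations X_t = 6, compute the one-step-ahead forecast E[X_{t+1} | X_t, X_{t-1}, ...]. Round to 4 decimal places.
E[X_{t+1} \mid \mathcal F_t] = 3.0600

For an AR(p) model X_t = c + sum_i phi_i X_{t-i} + eps_t, the
one-step-ahead conditional mean is
  E[X_{t+1} | X_t, ...] = c + sum_i phi_i X_{t+1-i}.
Substitute known values:
  E[X_{t+1} | ...] = (0.51) * (6)
                   = 3.0600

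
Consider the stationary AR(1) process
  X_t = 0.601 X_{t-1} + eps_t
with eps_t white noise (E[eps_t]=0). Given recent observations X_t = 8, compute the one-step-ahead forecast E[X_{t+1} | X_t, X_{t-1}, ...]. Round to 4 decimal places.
E[X_{t+1} \mid \mathcal F_t] = 4.8080

For an AR(p) model X_t = c + sum_i phi_i X_{t-i} + eps_t, the
one-step-ahead conditional mean is
  E[X_{t+1} | X_t, ...] = c + sum_i phi_i X_{t+1-i}.
Substitute known values:
  E[X_{t+1} | ...] = (0.601) * (8)
                   = 4.8080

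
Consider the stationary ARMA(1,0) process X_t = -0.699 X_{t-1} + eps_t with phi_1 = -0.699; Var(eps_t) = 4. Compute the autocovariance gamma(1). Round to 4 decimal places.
\gamma(1) = -5.4674

Multiply the model equation by X_{t-k} and take expectations. With theta_0 = psi_0 = 1 and psi_j the MA(infinity) weights, this gives
  gamma(k) - sum_i phi_i gamma(k-i) = c_k,
  c_k = sigma^2 * sum_{j=k..q} theta_j psi_{j-k}   (c_k = 0 for k > q),
using gamma(-m) = gamma(m).
Pure AR (q = 0): c_0 = sigma^2 = 4, c_k = 0 for k >= 1.
Equations for k = 0 and k = 1 (AR order 1):
  gamma(0) = phi_1 gamma(1) + c_0
  gamma(1) = phi_1 gamma(0) + c_1
Substituting the second into the first: gamma(0) (1 - phi_1^2) = c_0 + phi_1 c_1, so
  gamma(0) = c_0 / (1 - phi_1^2) = 4 / (1 - (-0.699)^2) = 4 / 0.511399 = 7.821681.
  gamma(1) = phi_1 gamma(0) = (-0.699)(7.821681) = -5.467355.
Therefore gamma(1) = -5.4674 (to 4 decimal places).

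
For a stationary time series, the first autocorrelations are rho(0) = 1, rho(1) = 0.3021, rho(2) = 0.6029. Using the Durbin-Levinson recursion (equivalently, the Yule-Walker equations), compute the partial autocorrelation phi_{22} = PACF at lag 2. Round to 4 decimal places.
\phi_{22} = 0.5630

The PACF at lag k is phi_{kk}, the last component of the solution
to the Yule-Walker system G_k phi = r_k where
  (G_k)_{ij} = rho(|i - j|), (r_k)_i = rho(i), i,j = 1..k.
Equivalently, Durbin-Levinson gives phi_{kk} iteratively:
  phi_{11} = rho(1)
  phi_{kk} = [rho(k) - sum_{j=1..k-1} phi_{k-1,j} rho(k-j)]
            / [1 - sum_{j=1..k-1} phi_{k-1,j} rho(j)],
  phi_{k,j} = phi_{k-1,j} - phi_{kk} phi_{k-1,k-j},  j = 1..k-1.
Step k = 1:
  phi_11 = rho(1) = 0.3021.
Step k = 2:
  phi_22 = [rho(2) - phi_11 rho(1)] / [1 - phi_11 rho(1)] = [0.6029 - (0.3021)(0.3021)] / [1 - (0.3021)(0.3021)]
         = 0.51163559 / 0.90873559 = 0.563.
Therefore phi_{22} = 0.5630.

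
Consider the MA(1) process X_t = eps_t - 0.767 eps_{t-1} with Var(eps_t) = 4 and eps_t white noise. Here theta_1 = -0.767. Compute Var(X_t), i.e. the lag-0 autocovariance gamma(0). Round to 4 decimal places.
\gamma(0) = 6.3532

For an MA(q) process X_t = eps_t + sum_i theta_i eps_{t-i} with
Var(eps_t) = sigma^2, the variance is
  gamma(0) = sigma^2 * (1 + sum_i theta_i^2).
  sum_i theta_i^2 = (-0.767)^2 = 0.588289.
  gamma(0) = 4 * (1 + 0.588289) = 4 * 1.588289 = 6.353156, which rounds to 6.3532.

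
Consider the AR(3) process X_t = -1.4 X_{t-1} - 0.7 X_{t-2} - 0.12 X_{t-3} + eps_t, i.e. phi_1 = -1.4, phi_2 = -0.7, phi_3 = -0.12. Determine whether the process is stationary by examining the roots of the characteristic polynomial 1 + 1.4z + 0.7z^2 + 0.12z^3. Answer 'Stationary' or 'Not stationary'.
\text{Stationary}

The AR(p) characteristic polynomial is P(z) = 1 + 1.4z + 0.7z^2 + 0.12z^3.
Stationarity requires all roots to lie outside the unit circle, i.e. |z| > 1 for every root.
Degree 3: look for a simple real root z0 first, then factor out (1 - z/z0) and solve the remaining quadratic.
Testing z0 = -2.5: P(-2.5) = 1 + (1.4)(-2.5) + (0.7)(-2.5)^2 + (0.12)(-2.5)^3
  = 1 + (-3.5) + (4.375) + (-1.875) = 0.  So z_0 = -2.5 is a root, |z_0| = 2.5.
Divide out the factor (1 + 0.4 z) = (1 - z/z0) (since 1/z0 = -0.4):
  P(z) = (1 + 0.4 z)(1 + (1) z + (0.3) z^2)
  [check: z-coef 1 - (-0.4) = 1.4; z^2-coef 0.3 - (-0.4)(1) = 0.7; z^3-coef -(-0.4)(0.3) = 0.12.]
Remaining roots from the quadratic factor 1 + (1) z + (0.3) z^2:
  Set 1 + (1) z + (0.3) z^2 = 0, i.e. a z^2 + b z + c = 0 with a = 0.3, b = 1, c = 1.
  Discriminant D = b^2 - 4ac = (1)^2 - 4*(0.3)*1 = 1 - (1.2) = -0.2.
  D < 0, so the roots are the complex-conjugate pair z = (-b +/- i sqrt(-D)) / (2a) = -1.6667 +/- 0.7454i.
  For a conjugate pair |z|^2 = z * conj(z) = (product of roots) = c/a = 1/(0.3) = 3.333333, so |z| = sqrt(3.333333) = 1.8257 for both roots.
Moduli of all roots: 2.5000, 1.8257, 1.8257.
All moduli strictly greater than 1? Yes.
Verdict: Stationary.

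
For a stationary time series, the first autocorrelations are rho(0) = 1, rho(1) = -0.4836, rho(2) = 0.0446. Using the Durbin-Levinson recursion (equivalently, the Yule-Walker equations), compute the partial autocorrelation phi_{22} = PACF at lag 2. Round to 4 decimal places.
\phi_{22} = -0.2470

The PACF at lag k is phi_{kk}, the last component of the solution
to the Yule-Walker system G_k phi = r_k where
  (G_k)_{ij} = rho(|i - j|), (r_k)_i = rho(i), i,j = 1..k.
Equivalently, Durbin-Levinson gives phi_{kk} iteratively:
  phi_{11} = rho(1)
  phi_{kk} = [rho(k) - sum_{j=1..k-1} phi_{k-1,j} rho(k-j)]
            / [1 - sum_{j=1..k-1} phi_{k-1,j} rho(j)],
  phi_{k,j} = phi_{k-1,j} - phi_{kk} phi_{k-1,k-j},  j = 1..k-1.
Step k = 1:
  phi_11 = rho(1) = -0.4836.
Step k = 2:
  phi_22 = [rho(2) - phi_11 rho(1)] / [1 - phi_11 rho(1)] = [0.0446 - (-0.4836)(-0.4836)] / [1 - (-0.4836)(-0.4836)]
         = -0.18926896 / 0.76613104 = -0.247.
Therefore phi_{22} = -0.2470.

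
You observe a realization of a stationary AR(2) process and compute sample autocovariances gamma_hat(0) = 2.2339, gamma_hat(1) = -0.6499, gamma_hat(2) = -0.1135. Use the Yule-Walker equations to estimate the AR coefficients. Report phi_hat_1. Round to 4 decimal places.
\hat\phi_{1} = -0.3340

The Yule-Walker equations for an AR(p) process read, in matrix form,
  Gamma_p phi = r_p,   with   (Gamma_p)_{ij} = gamma(|i - j|),
                       (r_p)_i = gamma(i),   i,j = 1..p.
Substitute the sample gammas (Toeplitz matrix and right-hand side of size 2):
  Gamma_p = [[2.2339, -0.6499], [-0.6499, 2.2339]]
  r_p     = [-0.6499, -0.1135]
Written out:
  2.2339 phi_1 - 0.6499 phi_2 = -0.6499
  -0.6499 phi_1 + 2.2339 phi_2 = -0.1135
Solve by Cramer's rule:
  det = gamma(0)^2 - gamma(1)^2 = (2.2339)^2 - (-0.6499)^2 = 4.99030921 - 0.42237001 = 4.5679392
  phi_hat_1 = [gamma(1) gamma(0) - gamma(1) gamma(2)] / det = [(-0.6499)(2.2339) - (-0.6499)(-0.1135)] / 4.5679392 = -1.52557526 / 4.5679392 = -0.334
  phi_hat_2 = [gamma(0) gamma(2) - gamma(1)^2] / det = [(2.2339)(-0.1135) - (-0.6499)^2] / 4.5679392 = -0.67591766 / 4.5679392 = -0.148
So phi_hat = [-0.3340, -0.1480].
Therefore phi_hat_1 = -0.3340.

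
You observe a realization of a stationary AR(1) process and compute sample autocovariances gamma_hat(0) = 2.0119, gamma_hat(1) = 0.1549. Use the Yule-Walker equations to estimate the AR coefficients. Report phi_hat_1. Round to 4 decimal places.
\hat\phi_{1} = 0.0770

The Yule-Walker equations for an AR(p) process read, in matrix form,
  Gamma_p phi = r_p,   with   (Gamma_p)_{ij} = gamma(|i - j|),
                       (r_p)_i = gamma(i),   i,j = 1..p.
Substitute the sample gammas (Toeplitz matrix and right-hand side of size 1):
  Gamma_p = [[2.0119]]
  r_p     = [0.1549]
With p = 1 this is the single equation gamma(0) phi_1 = gamma(1):
  phi_hat_1 = gamma(1) / gamma(0) = 0.1549 / 2.0119 = 0.0770.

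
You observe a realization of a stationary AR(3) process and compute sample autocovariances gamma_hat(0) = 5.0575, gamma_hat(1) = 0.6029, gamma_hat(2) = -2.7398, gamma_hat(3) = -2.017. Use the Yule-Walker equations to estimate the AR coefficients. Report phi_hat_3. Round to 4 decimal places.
\hat\phi_{3} = -0.3430

The Yule-Walker equations for an AR(p) process read, in matrix form,
  Gamma_p phi = r_p,   with   (Gamma_p)_{ij} = gamma(|i - j|),
                       (r_p)_i = gamma(i),   i,j = 1..p.
Substitute the sample gammas (Toeplitz matrix and right-hand side of size 3):
  Gamma_p = [[5.0575, 0.6029, -2.7398], [0.6029, 5.0575, 0.6029], [-2.7398, 0.6029, 5.0575]]
  r_p     = [0.6029, -2.7398, -2.017]
Written out (R1..R3):
  (R1) 5.0575 phi_1 + 0.6029 phi_2 - 2.7398 phi_3 = 0.6029
  (R2) 0.6029 phi_1 + 5.0575 phi_2 + 0.6029 phi_3 = -2.7398
  (R3) -2.7398 phi_1 + 0.6029 phi_2 + 5.0575 phi_3 = -2.017
Gaussian elimination:
  R2 <- R2 - (0.6029/5.0575) R1 = R2 - (0.119209) R1:  4.985629 phi_2 + 0.929509 phi_3 = -2.811671
  R3 <- R3 - (-2.7398/5.0575) R1 = R3 - (-0.54173) R1:  0.929509 phi_2 + 3.573268 phi_3 = -1.690391
  R3 <- R3 - (0.929509/4.985629) R2 = R3 - (0.186438) R2:  3.399972 phi_3 = -1.166189
Back-substitution:
  phi_hat_3 = -1.166189 / 3.399972 = -0.343
  phi_hat_2 = (-2.811671 - (0.929509)(-0.343)) / 4.985629 = -0.500007
  phi_hat_1 = (0.6029 - (0.6029)(-0.500007) - (-2.7398)(-0.343)) / 5.0575 = -0.006999
So phi_hat = [-0.0070, -0.5000, -0.3430].
Therefore phi_hat_3 = -0.3430.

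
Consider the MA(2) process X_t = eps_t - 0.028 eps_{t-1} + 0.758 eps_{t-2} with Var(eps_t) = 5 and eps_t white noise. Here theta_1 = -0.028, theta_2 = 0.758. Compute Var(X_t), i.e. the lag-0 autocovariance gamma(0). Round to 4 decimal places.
\gamma(0) = 7.8767

For an MA(q) process X_t = eps_t + sum_i theta_i eps_{t-i} with
Var(eps_t) = sigma^2, the variance is
  gamma(0) = sigma^2 * (1 + sum_i theta_i^2).
  sum_i theta_i^2 = (-0.028)^2 + (0.758)^2 = 0.000784 + 0.574564 = 0.575348.
  gamma(0) = 5 * (1 + 0.575348) = 5 * 1.575348 = 7.87674, which rounds to 7.8767.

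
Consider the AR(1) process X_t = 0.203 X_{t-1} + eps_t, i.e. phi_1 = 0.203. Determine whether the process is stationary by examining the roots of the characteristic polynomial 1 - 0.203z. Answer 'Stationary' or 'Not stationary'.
\text{Stationary}

The AR(p) characteristic polynomial is P(z) = 1 - 0.203z.
Stationarity requires all roots to lie outside the unit circle, i.e. |z| > 1 for every root.
This is linear in z: 1 + (-0.203) z = 0  =>  z = -1/(-0.203) = 4.926108,  |z| = 4.926108.
Moduli of all roots: 4.9261.
All moduli strictly greater than 1? Yes.
Verdict: Stationary.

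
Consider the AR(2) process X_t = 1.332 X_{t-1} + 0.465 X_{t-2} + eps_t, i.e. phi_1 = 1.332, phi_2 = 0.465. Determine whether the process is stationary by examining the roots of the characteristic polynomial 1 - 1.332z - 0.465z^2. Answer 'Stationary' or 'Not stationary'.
\text{Not stationary}

The AR(p) characteristic polynomial is P(z) = 1 - 1.332z - 0.465z^2.
Stationarity requires all roots to lie outside the unit circle, i.e. |z| > 1 for every root.
Set 1 + (-1.332) z + (-0.465) z^2 = 0, i.e. a z^2 + b z + c = 0 with a = -0.465, b = -1.332, c = 1.
Discriminant D = b^2 - 4ac = (-1.332)^2 - 4*(-0.465)*1 = 1.774224 - (-1.86) = 3.634224.
D >= 0, so the roots are real: z = (-b +/- sqrt(D)) / (2a) = (1.332 +/- 1.906364) / (-0.93).
  z_1 = (1.332 + 1.906364) / (-0.93) = -3.4821,   |z_1| = 3.4821.
  z_2 = (1.332 - 1.906364) / (-0.93) = 0.6176,   |z_2| = 0.6176.
Moduli of all roots: 3.4821, 0.6176.
All moduli strictly greater than 1? No.
Verdict: Not stationary.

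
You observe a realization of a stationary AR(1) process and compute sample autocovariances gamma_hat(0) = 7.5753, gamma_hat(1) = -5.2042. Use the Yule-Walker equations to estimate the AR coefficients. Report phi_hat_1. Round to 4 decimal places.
\hat\phi_{1} = -0.6870

The Yule-Walker equations for an AR(p) process read, in matrix form,
  Gamma_p phi = r_p,   with   (Gamma_p)_{ij} = gamma(|i - j|),
                       (r_p)_i = gamma(i),   i,j = 1..p.
Substitute the sample gammas (Toeplitz matrix and right-hand side of size 1):
  Gamma_p = [[7.5753]]
  r_p     = [-5.2042]
With p = 1 this is the single equation gamma(0) phi_1 = gamma(1):
  phi_hat_1 = gamma(1) / gamma(0) = -5.2042 / 7.5753 = -0.6870.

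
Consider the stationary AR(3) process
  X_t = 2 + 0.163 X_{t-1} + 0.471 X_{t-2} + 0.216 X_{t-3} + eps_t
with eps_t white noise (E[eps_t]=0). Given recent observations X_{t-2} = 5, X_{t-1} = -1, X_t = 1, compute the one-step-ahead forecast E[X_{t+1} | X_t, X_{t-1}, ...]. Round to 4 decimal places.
E[X_{t+1} \mid \mathcal F_t] = 2.7720

For an AR(p) model X_t = c + sum_i phi_i X_{t-i} + eps_t, the
one-step-ahead conditional mean is
  E[X_{t+1} | X_t, ...] = c + sum_i phi_i X_{t+1-i}.
Substitute known values:
  E[X_{t+1} | ...] = 2 + (0.163) * (1) + (0.471) * (-1) + (0.216) * (5)
                   = 2.7720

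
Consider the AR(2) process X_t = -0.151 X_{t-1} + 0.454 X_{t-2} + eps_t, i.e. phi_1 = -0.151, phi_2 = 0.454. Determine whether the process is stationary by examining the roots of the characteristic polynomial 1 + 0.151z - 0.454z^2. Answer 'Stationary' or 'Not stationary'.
\text{Stationary}

The AR(p) characteristic polynomial is P(z) = 1 + 0.151z - 0.454z^2.
Stationarity requires all roots to lie outside the unit circle, i.e. |z| > 1 for every root.
Set 1 + (0.151) z + (-0.454) z^2 = 0, i.e. a z^2 + b z + c = 0 with a = -0.454, b = 0.151, c = 1.
Discriminant D = b^2 - 4ac = (0.151)^2 - 4*(-0.454)*1 = 0.022801 - (-1.816) = 1.838801.
D >= 0, so the roots are real: z = (-b +/- sqrt(D)) / (2a) = (-0.151 +/- 1.356024) / (-0.908).
  z_1 = (-0.151 + 1.356024) / (-0.908) = -1.3271,   |z_1| = 1.3271.
  z_2 = (-0.151 - 1.356024) / (-0.908) = 1.6597,   |z_2| = 1.6597.
Moduli of all roots: 1.3271, 1.6597.
All moduli strictly greater than 1? Yes.
Verdict: Stationary.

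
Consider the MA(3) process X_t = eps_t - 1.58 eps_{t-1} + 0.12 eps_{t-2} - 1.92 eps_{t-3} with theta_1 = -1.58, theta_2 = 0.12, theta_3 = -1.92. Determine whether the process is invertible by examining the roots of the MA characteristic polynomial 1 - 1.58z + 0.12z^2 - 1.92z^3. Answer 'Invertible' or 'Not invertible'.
\text{Not invertible}

The MA(q) characteristic polynomial is P(z) = 1 - 1.58z + 0.12z^2 - 1.92z^3.
Invertibility requires all roots to lie outside the unit circle, i.e. |z| > 1 for every root.
Degree 3: look for a simple real root z0 first, then factor out (1 - z/z0) and solve the remaining quadratic.
Testing z0 = 0.5: P(0.5) = 1 + (-1.58)(0.5) + (0.12)(0.5)^2 + (-1.92)(0.5)^3
  = 1 + (-0.79) + (0.03) + (-0.24) = 0.  So z_0 = 0.5 is a root, |z_0| = 0.5.
Divide out the factor (1 - 2 z) = (1 - z/z0) (since 1/z0 = 2):
  P(z) = (1 - 2 z)(1 + (0.42) z + (0.96) z^2)
  [check: z-coef 0.42 - (2) = -1.58; z^2-coef 0.96 - (2)(0.42) = 0.12; z^3-coef -(2)(0.96) = -1.92.]
Remaining roots from the quadratic factor 1 + (0.42) z + (0.96) z^2:
  Set 1 + (0.42) z + (0.96) z^2 = 0, i.e. a z^2 + b z + c = 0 with a = 0.96, b = 0.42, c = 1.
  Discriminant D = b^2 - 4ac = (0.42)^2 - 4*(0.96)*1 = 0.1764 - (3.84) = -3.6636.
  D < 0, so the roots are the complex-conjugate pair z = (-b +/- i sqrt(-D)) / (2a) = -0.2188 +/- 0.9969i.
  For a conjugate pair |z|^2 = z * conj(z) = (product of roots) = c/a = 1/(0.96) = 1.041667, so |z| = sqrt(1.041667) = 1.0206 for both roots.
Moduli of all roots: 0.5000, 1.0206, 1.0206.
All moduli strictly greater than 1? No.
Verdict: Not invertible.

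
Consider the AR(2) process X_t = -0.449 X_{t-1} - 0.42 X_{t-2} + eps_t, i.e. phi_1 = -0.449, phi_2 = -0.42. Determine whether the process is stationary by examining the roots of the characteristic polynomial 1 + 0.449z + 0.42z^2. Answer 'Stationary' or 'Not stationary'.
\text{Stationary}

The AR(p) characteristic polynomial is P(z) = 1 + 0.449z + 0.42z^2.
Stationarity requires all roots to lie outside the unit circle, i.e. |z| > 1 for every root.
Set 1 + (0.449) z + (0.42) z^2 = 0, i.e. a z^2 + b z + c = 0 with a = 0.42, b = 0.449, c = 1.
Discriminant D = b^2 - 4ac = (0.449)^2 - 4*(0.42)*1 = 0.201601 - (1.68) = -1.478399.
D < 0, so the roots are the complex-conjugate pair z = (-b +/- i sqrt(-D)) / (2a) = -0.5345 +/- 1.4475i.
For a conjugate pair |z|^2 = z * conj(z) = (product of roots) = c/a = 1/(0.42) = 2.380952, so |z| = sqrt(2.380952) = 1.543 for both roots.
Moduli of all roots: 1.5430, 1.5430.
All moduli strictly greater than 1? Yes.
Verdict: Stationary.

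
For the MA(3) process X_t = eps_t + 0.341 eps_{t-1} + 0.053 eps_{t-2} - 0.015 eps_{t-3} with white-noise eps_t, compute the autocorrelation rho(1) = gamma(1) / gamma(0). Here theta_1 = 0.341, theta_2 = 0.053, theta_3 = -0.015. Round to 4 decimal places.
\rho(1) = 0.3201

For an MA(q) process with theta_0 = 1, the autocovariance is
  gamma(k) = sigma^2 * sum_{i=0..q-k} theta_i * theta_{i+k},
and rho(k) = gamma(k) / gamma(0). Sigma^2 cancels.
  numerator   = (1)*(0.341) + (0.341)*(0.053) + (0.053)*(-0.015) = 0.358278.
  denominator = (1)^2 + (0.341)^2 + (0.053)^2 + (-0.015)^2 = 1.119315.
  rho(1) = 0.358278 / 1.119315 = 0.3201.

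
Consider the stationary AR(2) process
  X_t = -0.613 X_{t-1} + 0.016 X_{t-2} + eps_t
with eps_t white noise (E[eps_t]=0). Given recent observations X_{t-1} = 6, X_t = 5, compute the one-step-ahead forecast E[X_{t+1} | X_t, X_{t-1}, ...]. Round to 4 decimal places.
E[X_{t+1} \mid \mathcal F_t] = -2.9690

For an AR(p) model X_t = c + sum_i phi_i X_{t-i} + eps_t, the
one-step-ahead conditional mean is
  E[X_{t+1} | X_t, ...] = c + sum_i phi_i X_{t+1-i}.
Substitute known values:
  E[X_{t+1} | ...] = (-0.613) * (5) + (0.016) * (6)
                   = -2.9690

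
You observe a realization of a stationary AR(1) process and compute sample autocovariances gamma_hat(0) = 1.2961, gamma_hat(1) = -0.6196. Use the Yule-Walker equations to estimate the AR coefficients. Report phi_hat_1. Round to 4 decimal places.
\hat\phi_{1} = -0.4780

The Yule-Walker equations for an AR(p) process read, in matrix form,
  Gamma_p phi = r_p,   with   (Gamma_p)_{ij} = gamma(|i - j|),
                       (r_p)_i = gamma(i),   i,j = 1..p.
Substitute the sample gammas (Toeplitz matrix and right-hand side of size 1):
  Gamma_p = [[1.2961]]
  r_p     = [-0.6196]
With p = 1 this is the single equation gamma(0) phi_1 = gamma(1):
  phi_hat_1 = gamma(1) / gamma(0) = -0.6196 / 1.2961 = -0.4780.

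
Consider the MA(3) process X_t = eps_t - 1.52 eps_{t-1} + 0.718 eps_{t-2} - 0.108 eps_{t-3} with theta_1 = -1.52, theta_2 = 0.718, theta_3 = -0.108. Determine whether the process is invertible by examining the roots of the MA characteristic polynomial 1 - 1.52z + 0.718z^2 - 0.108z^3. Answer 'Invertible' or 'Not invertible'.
\text{Invertible}

The MA(q) characteristic polynomial is P(z) = 1 - 1.52z + 0.718z^2 - 0.108z^3.
Invertibility requires all roots to lie outside the unit circle, i.e. |z| > 1 for every root.
Degree 3: look for a simple real root z0 first, then factor out (1 - z/z0) and solve the remaining quadratic.
Testing z0 = 2.5: P(2.5) = 1 + (-1.52)(2.5) + (0.718)(2.5)^2 + (-0.108)(2.5)^3
  = 1 + (-3.8) + (4.4875) + (-1.6875) = 0.  So z_0 = 2.5 is a root, |z_0| = 2.5.
Divide out the factor (1 - 0.4 z) = (1 - z/z0) (since 1/z0 = 0.4):
  P(z) = (1 - 0.4 z)(1 + (-1.12) z + (0.27) z^2)
  [check: z-coef -1.12 - (0.4) = -1.52; z^2-coef 0.27 - (0.4)(-1.12) = 0.718; z^3-coef -(0.4)(0.27) = -0.108.]
Remaining roots from the quadratic factor 1 + (-1.12) z + (0.27) z^2:
  Set 1 + (-1.12) z + (0.27) z^2 = 0, i.e. a z^2 + b z + c = 0 with a = 0.27, b = -1.12, c = 1.
  Discriminant D = b^2 - 4ac = (-1.12)^2 - 4*(0.27)*1 = 1.2544 - (1.08) = 0.1744.
  D >= 0, so the roots are real: z = (-b +/- sqrt(D)) / (2a) = (1.12 +/- 0.417612) / (0.54).
    z_1 = (1.12 + 0.417612) / (0.54) = 2.8474,   |z_1| = 2.8474.
    z_2 = (1.12 - 0.417612) / (0.54) = 1.3007,   |z_2| = 1.3007.
Moduli of all roots: 2.5000, 2.8474, 1.3007.
All moduli strictly greater than 1? Yes.
Verdict: Invertible.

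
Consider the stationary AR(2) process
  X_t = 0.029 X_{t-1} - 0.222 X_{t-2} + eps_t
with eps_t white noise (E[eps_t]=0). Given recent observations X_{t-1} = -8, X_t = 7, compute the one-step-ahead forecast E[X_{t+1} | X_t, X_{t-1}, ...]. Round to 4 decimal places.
E[X_{t+1} \mid \mathcal F_t] = 1.9790

For an AR(p) model X_t = c + sum_i phi_i X_{t-i} + eps_t, the
one-step-ahead conditional mean is
  E[X_{t+1} | X_t, ...] = c + sum_i phi_i X_{t+1-i}.
Substitute known values:
  E[X_{t+1} | ...] = (0.029) * (7) + (-0.222) * (-8)
                   = 1.9790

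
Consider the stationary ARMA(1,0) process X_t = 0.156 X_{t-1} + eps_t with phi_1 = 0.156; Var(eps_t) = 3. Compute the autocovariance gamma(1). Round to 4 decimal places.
\gamma(1) = 0.4797

Multiply the model equation by X_{t-k} and take expectations. With theta_0 = psi_0 = 1 and psi_j the MA(infinity) weights, this gives
  gamma(k) - sum_i phi_i gamma(k-i) = c_k,
  c_k = sigma^2 * sum_{j=k..q} theta_j psi_{j-k}   (c_k = 0 for k > q),
using gamma(-m) = gamma(m).
Pure AR (q = 0): c_0 = sigma^2 = 3, c_k = 0 for k >= 1.
Equations for k = 0 and k = 1 (AR order 1):
  gamma(0) = phi_1 gamma(1) + c_0
  gamma(1) = phi_1 gamma(0) + c_1
Substituting the second into the first: gamma(0) (1 - phi_1^2) = c_0 + phi_1 c_1, so
  gamma(0) = c_0 / (1 - phi_1^2) = 3 / (1 - (0.156)^2) = 3 / 0.975664 = 3.074829.
  gamma(1) = phi_1 gamma(0) = (0.156)(3.074829) = 0.479673.
Therefore gamma(1) = 0.4797 (to 4 decimal places).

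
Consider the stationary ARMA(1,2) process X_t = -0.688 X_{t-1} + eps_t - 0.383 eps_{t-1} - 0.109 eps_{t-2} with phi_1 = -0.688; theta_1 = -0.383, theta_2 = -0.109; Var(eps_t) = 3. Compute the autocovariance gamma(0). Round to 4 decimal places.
\gamma(0) = 8.6866

Multiply the model equation by X_{t-k} and take expectations. With theta_0 = psi_0 = 1 and psi_j the MA(infinity) weights, this gives
  gamma(k) - sum_i phi_i gamma(k-i) = c_k,
  c_k = sigma^2 * sum_{j=k..q} theta_j psi_{j-k}   (c_k = 0 for k > q),
using gamma(-m) = gamma(m).
psi-weights needed (psi_j = theta_j + sum_i phi_i psi_{j-i}):
  psi_1 = theta_1 + phi_1 = -0.383 + (-0.688) = -1.071
  psi_2 = theta_2 + phi_1 psi_1 = -0.109 + (-0.688)(-1.071) = 0.627848
Right-hand sides:
  c_0 = sigma^2 (1 + theta_1 psi_1 + theta_2 psi_2) = 3 * (1 + (-0.383)(-1.071) + (-0.109)(0.627848)) = 3 * 1.341758 = 4.025273
  c_1 = sigma^2 (theta_1 + theta_2 psi_1) = 3 * (-0.383 + (-0.109)(-1.071)) = -0.798783
  c_2 = sigma^2 theta_2 = 3 * (-0.109) = -0.327
Equations for k = 0 and k = 1 (AR order 1):
  gamma(0) = phi_1 gamma(1) + c_0
  gamma(1) = phi_1 gamma(0) + c_1
Substituting the second into the first: gamma(0) (1 - phi_1^2) = c_0 + phi_1 c_1, so
  gamma(0) = (c_0 + phi_1 c_1) / (1 - phi_1^2) = (4.025273 + (-0.688)(-0.798783)) / (1 - (-0.688)^2) = 4.574835 / 0.526656 = 8.686572.
Therefore gamma(0) = 8.6866 (to 4 decimal places).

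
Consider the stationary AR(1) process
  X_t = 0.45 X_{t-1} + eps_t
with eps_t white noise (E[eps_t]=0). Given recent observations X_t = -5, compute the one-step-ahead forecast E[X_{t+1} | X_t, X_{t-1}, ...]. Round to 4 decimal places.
E[X_{t+1} \mid \mathcal F_t] = -2.2500

For an AR(p) model X_t = c + sum_i phi_i X_{t-i} + eps_t, the
one-step-ahead conditional mean is
  E[X_{t+1} | X_t, ...] = c + sum_i phi_i X_{t+1-i}.
Substitute known values:
  E[X_{t+1} | ...] = (0.45) * (-5)
                   = -2.2500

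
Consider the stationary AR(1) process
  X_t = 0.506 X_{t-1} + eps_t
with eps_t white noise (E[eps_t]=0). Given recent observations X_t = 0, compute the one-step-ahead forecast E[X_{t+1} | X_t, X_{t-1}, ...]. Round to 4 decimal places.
E[X_{t+1} \mid \mathcal F_t] = 0.0000

For an AR(p) model X_t = c + sum_i phi_i X_{t-i} + eps_t, the
one-step-ahead conditional mean is
  E[X_{t+1} | X_t, ...] = c + sum_i phi_i X_{t+1-i}.
Substitute known values:
  E[X_{t+1} | ...] = (0.506) * (0)
                   = 0.0000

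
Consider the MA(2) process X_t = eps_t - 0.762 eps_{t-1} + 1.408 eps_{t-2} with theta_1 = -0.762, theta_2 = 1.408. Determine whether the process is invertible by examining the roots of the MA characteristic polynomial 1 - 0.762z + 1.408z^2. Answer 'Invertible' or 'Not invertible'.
\text{Not invertible}

The MA(q) characteristic polynomial is P(z) = 1 - 0.762z + 1.408z^2.
Invertibility requires all roots to lie outside the unit circle, i.e. |z| > 1 for every root.
Set 1 + (-0.762) z + (1.408) z^2 = 0, i.e. a z^2 + b z + c = 0 with a = 1.408, b = -0.762, c = 1.
Discriminant D = b^2 - 4ac = (-0.762)^2 - 4*(1.408)*1 = 0.580644 - (5.632) = -5.051356.
D < 0, so the roots are the complex-conjugate pair z = (-b +/- i sqrt(-D)) / (2a) = 0.2706 +/- 0.7981i.
For a conjugate pair |z|^2 = z * conj(z) = (product of roots) = c/a = 1/(1.408) = 0.710227, so |z| = sqrt(0.710227) = 0.8427 for both roots.
Moduli of all roots: 0.8427, 0.8427.
All moduli strictly greater than 1? No.
Verdict: Not invertible.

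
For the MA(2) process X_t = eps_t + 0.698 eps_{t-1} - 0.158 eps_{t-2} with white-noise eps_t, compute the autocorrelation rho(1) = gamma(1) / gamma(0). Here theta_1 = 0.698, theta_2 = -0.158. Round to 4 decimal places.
\rho(1) = 0.3887

For an MA(q) process with theta_0 = 1, the autocovariance is
  gamma(k) = sigma^2 * sum_{i=0..q-k} theta_i * theta_{i+k},
and rho(k) = gamma(k) / gamma(0). Sigma^2 cancels.
  numerator   = (1)*(0.698) + (0.698)*(-0.158) = 0.587716.
  denominator = (1)^2 + (0.698)^2 + (-0.158)^2 = 1.512168.
  rho(1) = 0.587716 / 1.512168 = 0.3887.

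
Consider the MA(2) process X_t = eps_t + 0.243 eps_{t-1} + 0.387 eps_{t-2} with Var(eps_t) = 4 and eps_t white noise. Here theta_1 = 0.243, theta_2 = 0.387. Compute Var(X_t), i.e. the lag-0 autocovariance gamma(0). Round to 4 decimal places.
\gamma(0) = 4.8353

For an MA(q) process X_t = eps_t + sum_i theta_i eps_{t-i} with
Var(eps_t) = sigma^2, the variance is
  gamma(0) = sigma^2 * (1 + sum_i theta_i^2).
  sum_i theta_i^2 = (0.243)^2 + (0.387)^2 = 0.059049 + 0.149769 = 0.208818.
  gamma(0) = 4 * (1 + 0.208818) = 4 * 1.208818 = 4.835272, which rounds to 4.8353.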